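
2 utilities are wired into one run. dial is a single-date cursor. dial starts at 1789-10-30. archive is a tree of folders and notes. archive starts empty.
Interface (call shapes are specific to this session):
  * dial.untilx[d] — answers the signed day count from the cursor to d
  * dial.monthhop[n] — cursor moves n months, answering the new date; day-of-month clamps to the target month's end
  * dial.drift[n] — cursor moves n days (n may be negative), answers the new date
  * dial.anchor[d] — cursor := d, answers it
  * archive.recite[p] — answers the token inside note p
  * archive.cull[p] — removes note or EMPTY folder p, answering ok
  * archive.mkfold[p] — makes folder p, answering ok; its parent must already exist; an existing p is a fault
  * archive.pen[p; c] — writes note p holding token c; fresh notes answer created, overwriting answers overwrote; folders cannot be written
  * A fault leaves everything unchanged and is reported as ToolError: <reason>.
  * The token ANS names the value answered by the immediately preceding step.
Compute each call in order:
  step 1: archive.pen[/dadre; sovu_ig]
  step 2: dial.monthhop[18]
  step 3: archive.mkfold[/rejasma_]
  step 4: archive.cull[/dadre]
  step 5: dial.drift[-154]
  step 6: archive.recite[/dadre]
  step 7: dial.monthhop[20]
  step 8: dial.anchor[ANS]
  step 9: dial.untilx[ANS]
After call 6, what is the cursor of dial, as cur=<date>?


Step: pen[/dadre; sovu_ig]
Result: created
Step: monthhop[18]
Result: 1791-04-30
Step: mkfold[/rejasma_]
Result: ok
Step: cull[/dadre]
Result: ok
Step: drift[-154]
Result: 1790-11-27
Step: recite[/dadre]
Result: ToolError: not found
Step: monthhop[20]
Result: 1792-07-27
Step: anchor[ANS]
Result: 1792-07-27
Step: untilx[ANS]
Result: 0

Answer: cur=1790-11-27


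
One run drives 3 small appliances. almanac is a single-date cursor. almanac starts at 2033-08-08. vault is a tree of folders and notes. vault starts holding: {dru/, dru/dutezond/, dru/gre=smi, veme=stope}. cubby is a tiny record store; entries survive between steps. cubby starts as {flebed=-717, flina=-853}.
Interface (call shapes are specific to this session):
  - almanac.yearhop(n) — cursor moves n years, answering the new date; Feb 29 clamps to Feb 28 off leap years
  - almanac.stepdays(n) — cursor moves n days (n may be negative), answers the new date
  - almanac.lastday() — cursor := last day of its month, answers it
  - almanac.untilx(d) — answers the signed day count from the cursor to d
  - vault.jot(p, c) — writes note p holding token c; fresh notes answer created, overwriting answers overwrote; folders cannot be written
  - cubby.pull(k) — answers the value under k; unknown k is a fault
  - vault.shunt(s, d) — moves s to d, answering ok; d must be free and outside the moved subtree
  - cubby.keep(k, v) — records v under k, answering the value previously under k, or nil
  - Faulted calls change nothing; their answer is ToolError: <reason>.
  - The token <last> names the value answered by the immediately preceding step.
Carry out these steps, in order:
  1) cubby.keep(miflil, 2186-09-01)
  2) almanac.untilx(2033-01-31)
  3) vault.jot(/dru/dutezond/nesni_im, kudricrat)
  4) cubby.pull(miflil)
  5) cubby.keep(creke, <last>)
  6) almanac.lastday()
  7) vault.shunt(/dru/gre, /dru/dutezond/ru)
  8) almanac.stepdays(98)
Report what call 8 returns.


Answer: 2033-12-07

Derivation:
-> keep(k='miflil', v='2186-09-01')
<- nil
-> untilx(d='2033-01-31')
<- -189
-> jot(p='/dru/dutezond/nesni_im', c='kudricrat')
<- created
-> pull(k='miflil')
<- 2186-09-01
-> keep(k='creke', v='<last>')
<- nil
-> lastday()
<- 2033-08-31
-> shunt(s='/dru/gre', d='/dru/dutezond/ru')
<- ok
-> stepdays(n='98')
<- 2033-12-07


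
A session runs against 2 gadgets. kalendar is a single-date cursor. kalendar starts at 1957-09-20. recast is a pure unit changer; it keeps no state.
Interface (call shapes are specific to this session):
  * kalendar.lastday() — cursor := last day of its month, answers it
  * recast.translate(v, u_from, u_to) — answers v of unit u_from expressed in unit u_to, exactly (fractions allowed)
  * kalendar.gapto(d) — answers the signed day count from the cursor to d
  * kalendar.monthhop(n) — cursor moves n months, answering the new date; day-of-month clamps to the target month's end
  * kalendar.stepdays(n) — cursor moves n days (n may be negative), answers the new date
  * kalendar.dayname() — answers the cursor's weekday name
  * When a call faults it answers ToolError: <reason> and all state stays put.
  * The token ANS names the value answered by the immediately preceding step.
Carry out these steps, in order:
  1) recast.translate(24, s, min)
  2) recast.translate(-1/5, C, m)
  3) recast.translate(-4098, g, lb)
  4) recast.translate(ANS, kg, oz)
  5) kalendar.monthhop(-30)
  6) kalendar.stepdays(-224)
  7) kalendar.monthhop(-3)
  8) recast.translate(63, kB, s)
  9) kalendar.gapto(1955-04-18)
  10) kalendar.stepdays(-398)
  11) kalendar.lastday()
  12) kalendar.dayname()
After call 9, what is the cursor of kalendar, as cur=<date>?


I try recast.translate using v→24, u_from→s, u_to→min, — result: 2/5.
Next I call recast.translate using v→-1/5, u_from→C, u_to→m, giving ToolError: incompatible units.
Next I call recast.translate using v→-4098, u_from→g, u_to→lb, giving -409800000/45359237.
Invoking recast.translate using v→ANS, u_from→kg, u_to→oz, which returns -655680000000000000/2057460381222169.
Next I call kalendar.monthhop using n→-30, and observe 1955-03-20.
Now I run kalendar.stepdays using n→-224, which returns 1954-08-08.
Then kalendar.monthhop using n→-3, — result: 1954-05-08.
Next I call recast.translate using v→63, u_from→kB, u_to→s, and observe ToolError: incompatible units.
I invoke kalendar.gapto using d→1955-04-18, → 345.
Calling kalendar.stepdays using n→-398, and get 1953-04-05.
Calling kalendar.lastday(), and see 1953-04-30.
I try kalendar.dayname: Thursday.

Answer: cur=1954-05-08


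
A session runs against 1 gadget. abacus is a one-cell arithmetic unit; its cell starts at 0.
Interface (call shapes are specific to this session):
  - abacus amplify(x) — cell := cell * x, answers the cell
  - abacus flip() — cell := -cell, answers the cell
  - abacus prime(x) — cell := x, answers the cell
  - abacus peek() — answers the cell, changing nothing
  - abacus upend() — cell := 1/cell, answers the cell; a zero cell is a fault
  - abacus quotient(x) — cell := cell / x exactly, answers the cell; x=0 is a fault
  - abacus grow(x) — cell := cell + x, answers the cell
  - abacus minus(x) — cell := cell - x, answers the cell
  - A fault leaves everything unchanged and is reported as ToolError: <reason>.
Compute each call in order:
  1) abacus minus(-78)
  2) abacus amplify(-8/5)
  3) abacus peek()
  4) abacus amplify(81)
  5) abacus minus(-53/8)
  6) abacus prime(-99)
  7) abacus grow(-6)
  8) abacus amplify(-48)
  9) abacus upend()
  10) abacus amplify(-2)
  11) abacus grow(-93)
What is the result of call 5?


==> abacus minus(x: -78)
<== 78
==> abacus amplify(x: -8/5)
<== -624/5
==> abacus peek()
<== -624/5
==> abacus amplify(x: 81)
<== -50544/5
==> abacus minus(x: -53/8)
<== -404087/40
==> abacus prime(x: -99)
<== -99
==> abacus grow(x: -6)
<== -105
==> abacus amplify(x: -48)
<== 5040
==> abacus upend()
<== 1/5040
==> abacus amplify(x: -2)
<== -1/2520
==> abacus grow(x: -93)
<== -234361/2520

Answer: -404087/40


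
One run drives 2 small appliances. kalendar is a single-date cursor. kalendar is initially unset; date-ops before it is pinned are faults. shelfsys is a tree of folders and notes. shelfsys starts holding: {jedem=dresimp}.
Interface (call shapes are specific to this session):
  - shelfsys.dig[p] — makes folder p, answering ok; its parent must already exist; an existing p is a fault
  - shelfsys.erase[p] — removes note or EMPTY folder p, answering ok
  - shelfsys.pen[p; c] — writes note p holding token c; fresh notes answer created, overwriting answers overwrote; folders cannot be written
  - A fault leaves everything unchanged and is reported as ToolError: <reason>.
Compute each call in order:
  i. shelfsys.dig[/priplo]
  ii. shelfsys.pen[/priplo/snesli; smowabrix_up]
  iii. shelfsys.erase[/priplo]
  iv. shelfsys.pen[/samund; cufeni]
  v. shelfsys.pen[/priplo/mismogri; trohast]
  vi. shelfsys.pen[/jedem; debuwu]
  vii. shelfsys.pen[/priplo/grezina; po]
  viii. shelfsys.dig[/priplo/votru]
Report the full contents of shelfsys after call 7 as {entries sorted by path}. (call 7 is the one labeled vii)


Answer: {jedem=debuwu, priplo/, priplo/grezina=po, priplo/mismogri=trohast, priplo/snesli=smowabrix_up, samund=cufeni}

Derivation:
Using shelfsys.dig on p=/priplo, — result: ok.
Next I call shelfsys.pen on p=/priplo/snesli, c=smowabrix_up, giving created.
Now I run shelfsys.erase on p=/priplo, → ToolError: not empty.
Calling shelfsys.pen on p=/samund, c=cufeni, — result: created.
Now I run shelfsys.pen on p=/priplo/mismogri, c=trohast, and get created.
Calling shelfsys.pen on p=/jedem, c=debuwu, and get overwrote.
I use shelfsys.pen on p=/priplo/grezina, c=po: created.
Next I call shelfsys.dig on p=/priplo/votru, and see ok.


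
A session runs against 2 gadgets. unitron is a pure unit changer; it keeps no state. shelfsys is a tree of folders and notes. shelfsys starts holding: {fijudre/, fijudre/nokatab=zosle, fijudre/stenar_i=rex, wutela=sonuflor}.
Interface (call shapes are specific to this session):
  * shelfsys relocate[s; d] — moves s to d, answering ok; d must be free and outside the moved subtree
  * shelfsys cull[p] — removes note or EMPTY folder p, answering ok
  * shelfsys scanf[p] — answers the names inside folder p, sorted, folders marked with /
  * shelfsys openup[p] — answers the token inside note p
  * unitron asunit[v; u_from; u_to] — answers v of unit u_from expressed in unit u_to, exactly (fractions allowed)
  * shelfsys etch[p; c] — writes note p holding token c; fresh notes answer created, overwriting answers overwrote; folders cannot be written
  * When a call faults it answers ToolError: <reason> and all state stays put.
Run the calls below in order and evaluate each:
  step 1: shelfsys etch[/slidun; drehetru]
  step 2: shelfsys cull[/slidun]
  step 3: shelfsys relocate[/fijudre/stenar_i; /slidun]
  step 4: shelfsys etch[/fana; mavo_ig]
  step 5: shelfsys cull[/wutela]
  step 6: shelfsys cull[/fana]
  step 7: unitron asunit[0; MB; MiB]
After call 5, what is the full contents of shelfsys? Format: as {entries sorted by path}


Answer: {fana=mavo_ig, fijudre/, fijudre/nokatab=zosle, slidun=rex}

Derivation:
~$ shelfsys etch p=/slidun c=drehetru
:: created
~$ shelfsys cull p=/slidun
:: ok
~$ shelfsys relocate s=/fijudre/stenar_i d=/slidun
:: ok
~$ shelfsys etch p=/fana c=mavo_ig
:: created
~$ shelfsys cull p=/wutela
:: ok
~$ shelfsys cull p=/fana
:: ok
~$ unitron asunit v=0 u_from=MB u_to=MiB
:: 0


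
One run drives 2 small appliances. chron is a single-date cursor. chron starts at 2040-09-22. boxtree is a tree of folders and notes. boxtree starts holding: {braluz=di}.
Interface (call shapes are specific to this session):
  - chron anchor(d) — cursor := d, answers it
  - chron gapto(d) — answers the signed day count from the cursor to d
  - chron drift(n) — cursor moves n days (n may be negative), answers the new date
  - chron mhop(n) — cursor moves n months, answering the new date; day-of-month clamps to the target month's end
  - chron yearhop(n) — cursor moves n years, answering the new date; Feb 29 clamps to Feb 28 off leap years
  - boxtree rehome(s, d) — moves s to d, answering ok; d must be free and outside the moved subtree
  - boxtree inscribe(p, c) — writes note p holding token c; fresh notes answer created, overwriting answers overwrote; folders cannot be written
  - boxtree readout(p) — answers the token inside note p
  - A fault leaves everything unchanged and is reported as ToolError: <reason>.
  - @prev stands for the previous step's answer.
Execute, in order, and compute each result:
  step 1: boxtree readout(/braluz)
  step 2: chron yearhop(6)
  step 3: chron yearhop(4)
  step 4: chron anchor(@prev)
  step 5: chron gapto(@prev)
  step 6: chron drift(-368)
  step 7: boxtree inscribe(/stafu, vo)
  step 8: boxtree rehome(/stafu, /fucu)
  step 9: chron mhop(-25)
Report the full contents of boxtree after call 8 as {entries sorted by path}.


Answer: {braluz=di, fucu=vo}

Derivation:
>>> boxtree readout p: /braluz
[out] di
>>> chron yearhop n: 6
[out] 2046-09-22
>>> chron yearhop n: 4
[out] 2050-09-22
>>> chron anchor d: @prev
[out] 2050-09-22
>>> chron gapto d: @prev
[out] 0
>>> chron drift n: -368
[out] 2049-09-19
>>> boxtree inscribe p: /stafu c: vo
[out] created
>>> boxtree rehome s: /stafu d: /fucu
[out] ok
>>> chron mhop n: -25
[out] 2047-08-19


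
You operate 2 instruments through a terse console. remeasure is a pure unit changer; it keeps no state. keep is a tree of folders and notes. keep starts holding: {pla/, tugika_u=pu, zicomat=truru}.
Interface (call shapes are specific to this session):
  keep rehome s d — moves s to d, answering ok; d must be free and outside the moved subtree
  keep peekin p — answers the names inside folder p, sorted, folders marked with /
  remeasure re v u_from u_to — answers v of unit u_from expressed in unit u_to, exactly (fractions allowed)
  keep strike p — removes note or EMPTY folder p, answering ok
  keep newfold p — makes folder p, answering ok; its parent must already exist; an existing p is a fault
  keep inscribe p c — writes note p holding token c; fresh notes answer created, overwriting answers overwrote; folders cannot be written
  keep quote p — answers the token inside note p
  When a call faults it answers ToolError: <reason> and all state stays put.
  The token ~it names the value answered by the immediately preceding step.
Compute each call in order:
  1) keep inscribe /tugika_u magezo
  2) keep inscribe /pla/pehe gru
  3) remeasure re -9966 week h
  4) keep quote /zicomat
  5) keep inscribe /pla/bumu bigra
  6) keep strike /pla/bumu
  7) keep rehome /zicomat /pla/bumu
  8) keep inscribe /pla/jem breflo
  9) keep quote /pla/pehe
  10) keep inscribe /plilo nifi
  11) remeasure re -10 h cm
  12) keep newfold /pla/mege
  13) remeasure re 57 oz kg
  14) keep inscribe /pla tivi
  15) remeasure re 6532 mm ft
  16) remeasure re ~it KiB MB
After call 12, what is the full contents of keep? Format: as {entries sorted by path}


Step: keep inscribe[p=/tugika_u; c=magezo]
Result: overwrote
Step: keep inscribe[p=/pla/pehe; c=gru]
Result: created
Step: remeasure re[v=-9966; u_from=week; u_to=h]
Result: -1674288
Step: keep quote[p=/zicomat]
Result: truru
Step: keep inscribe[p=/pla/bumu; c=bigra]
Result: created
Step: keep strike[p=/pla/bumu]
Result: ok
Step: keep rehome[s=/zicomat; d=/pla/bumu]
Result: ok
Step: keep inscribe[p=/pla/jem; c=breflo]
Result: created
Step: keep quote[p=/pla/pehe]
Result: gru
Step: keep inscribe[p=/plilo; c=nifi]
Result: created
Step: remeasure re[v=-10; u_from=h; u_to=cm]
Result: ToolError: incompatible units
Step: keep newfold[p=/pla/mege]
Result: ok
Step: remeasure re[v=57; u_from=oz; u_to=kg]
Result: 2585476509/1600000000
Step: keep inscribe[p=/pla; c=tivi]
Result: ToolError: is a directory
Step: remeasure re[v=6532; u_from=mm; u_to=ft]
Result: 8165/381
Step: remeasure re[v=~it; u_from=KiB; u_to=MB]
Result: 26128/1190625

Answer: {pla/, pla/bumu=truru, pla/jem=breflo, pla/mege/, pla/pehe=gru, plilo=nifi, tugika_u=magezo}


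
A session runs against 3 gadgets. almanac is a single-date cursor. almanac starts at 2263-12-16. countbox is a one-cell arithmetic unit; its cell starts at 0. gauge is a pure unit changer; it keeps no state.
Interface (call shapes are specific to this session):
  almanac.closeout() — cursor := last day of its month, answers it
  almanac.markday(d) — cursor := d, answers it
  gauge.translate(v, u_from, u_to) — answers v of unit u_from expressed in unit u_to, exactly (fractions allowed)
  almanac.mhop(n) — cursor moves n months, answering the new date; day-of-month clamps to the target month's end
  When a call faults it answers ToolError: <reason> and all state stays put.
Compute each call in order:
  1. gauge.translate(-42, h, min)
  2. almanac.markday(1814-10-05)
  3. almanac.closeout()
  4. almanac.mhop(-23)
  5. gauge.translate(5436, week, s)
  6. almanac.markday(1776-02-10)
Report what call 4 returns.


Then gauge.translate using v: -42, u_from: h, u_to: min, and get -2520.
Then almanac.markday using d: 1814-10-05, — result: 1814-10-05.
Then almanac.closeout(), and get 1814-10-31.
Now I run almanac.mhop using n: -23, → 1812-11-30.
Calling gauge.translate using v: 5436, u_from: week, u_to: s, → 3287692800.
Calling almanac.markday using d: 1776-02-10, giving 1776-02-10.

Answer: 1812-11-30


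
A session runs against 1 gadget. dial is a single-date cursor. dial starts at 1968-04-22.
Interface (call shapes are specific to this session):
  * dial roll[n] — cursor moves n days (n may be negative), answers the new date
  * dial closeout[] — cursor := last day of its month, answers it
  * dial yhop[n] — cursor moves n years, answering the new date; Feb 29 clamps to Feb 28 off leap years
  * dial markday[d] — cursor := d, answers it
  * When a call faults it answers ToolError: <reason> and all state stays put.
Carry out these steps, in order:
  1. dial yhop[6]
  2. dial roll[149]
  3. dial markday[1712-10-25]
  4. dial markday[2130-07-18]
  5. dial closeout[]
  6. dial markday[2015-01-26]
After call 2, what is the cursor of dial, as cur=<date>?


> dial yhop n: 6
:: 1974-04-22
> dial roll n: 149
:: 1974-09-18
> dial markday d: 1712-10-25
:: 1712-10-25
> dial markday d: 2130-07-18
:: 2130-07-18
> dial closeout
:: 2130-07-31
> dial markday d: 2015-01-26
:: 2015-01-26

Answer: cur=1974-09-18


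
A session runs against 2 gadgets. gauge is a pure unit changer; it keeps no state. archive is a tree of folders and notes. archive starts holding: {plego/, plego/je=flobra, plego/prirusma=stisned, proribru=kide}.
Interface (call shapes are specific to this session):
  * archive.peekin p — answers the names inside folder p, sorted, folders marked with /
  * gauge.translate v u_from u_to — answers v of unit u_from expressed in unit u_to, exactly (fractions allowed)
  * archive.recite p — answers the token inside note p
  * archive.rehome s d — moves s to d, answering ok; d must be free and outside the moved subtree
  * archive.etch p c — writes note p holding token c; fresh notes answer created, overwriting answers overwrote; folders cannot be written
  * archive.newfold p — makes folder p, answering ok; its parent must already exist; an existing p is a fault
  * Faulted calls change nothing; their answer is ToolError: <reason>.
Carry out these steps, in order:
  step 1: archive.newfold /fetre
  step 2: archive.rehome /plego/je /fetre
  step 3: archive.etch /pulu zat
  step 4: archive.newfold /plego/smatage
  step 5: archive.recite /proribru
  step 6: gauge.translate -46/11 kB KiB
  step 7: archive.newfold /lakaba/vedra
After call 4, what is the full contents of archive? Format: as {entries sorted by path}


$ newfold p→/fetre
[out] ok
$ rehome s→/plego/je d→/fetre
[out] ToolError: exists
$ etch p→/pulu c→zat
[out] created
$ newfold p→/plego/smatage
[out] ok
$ recite p→/proribru
[out] kide
$ translate v→-46/11 u_from→kB u_to→KiB
[out] -2875/704
$ newfold p→/lakaba/vedra
[out] ToolError: no parent

Answer: {fetre/, plego/, plego/je=flobra, plego/prirusma=stisned, plego/smatage/, proribru=kide, pulu=zat}


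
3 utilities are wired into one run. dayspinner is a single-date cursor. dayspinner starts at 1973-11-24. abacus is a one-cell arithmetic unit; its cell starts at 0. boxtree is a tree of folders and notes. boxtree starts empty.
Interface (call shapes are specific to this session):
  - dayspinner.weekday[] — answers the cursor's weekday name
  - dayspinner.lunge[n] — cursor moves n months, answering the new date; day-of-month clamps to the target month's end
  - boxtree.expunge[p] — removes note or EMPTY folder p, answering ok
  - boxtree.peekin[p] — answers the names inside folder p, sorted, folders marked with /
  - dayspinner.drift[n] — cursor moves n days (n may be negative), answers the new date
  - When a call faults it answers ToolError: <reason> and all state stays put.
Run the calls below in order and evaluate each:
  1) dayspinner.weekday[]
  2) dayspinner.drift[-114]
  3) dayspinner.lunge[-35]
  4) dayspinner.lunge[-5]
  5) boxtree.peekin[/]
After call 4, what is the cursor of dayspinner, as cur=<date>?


Answer: cur=1970-04-02

Derivation:
$ dayspinner.weekday
  Saturday
$ dayspinner.drift n: -114
  1973-08-02
$ dayspinner.lunge n: -35
  1970-09-02
$ dayspinner.lunge n: -5
  1970-04-02
$ boxtree.peekin p: /
  []


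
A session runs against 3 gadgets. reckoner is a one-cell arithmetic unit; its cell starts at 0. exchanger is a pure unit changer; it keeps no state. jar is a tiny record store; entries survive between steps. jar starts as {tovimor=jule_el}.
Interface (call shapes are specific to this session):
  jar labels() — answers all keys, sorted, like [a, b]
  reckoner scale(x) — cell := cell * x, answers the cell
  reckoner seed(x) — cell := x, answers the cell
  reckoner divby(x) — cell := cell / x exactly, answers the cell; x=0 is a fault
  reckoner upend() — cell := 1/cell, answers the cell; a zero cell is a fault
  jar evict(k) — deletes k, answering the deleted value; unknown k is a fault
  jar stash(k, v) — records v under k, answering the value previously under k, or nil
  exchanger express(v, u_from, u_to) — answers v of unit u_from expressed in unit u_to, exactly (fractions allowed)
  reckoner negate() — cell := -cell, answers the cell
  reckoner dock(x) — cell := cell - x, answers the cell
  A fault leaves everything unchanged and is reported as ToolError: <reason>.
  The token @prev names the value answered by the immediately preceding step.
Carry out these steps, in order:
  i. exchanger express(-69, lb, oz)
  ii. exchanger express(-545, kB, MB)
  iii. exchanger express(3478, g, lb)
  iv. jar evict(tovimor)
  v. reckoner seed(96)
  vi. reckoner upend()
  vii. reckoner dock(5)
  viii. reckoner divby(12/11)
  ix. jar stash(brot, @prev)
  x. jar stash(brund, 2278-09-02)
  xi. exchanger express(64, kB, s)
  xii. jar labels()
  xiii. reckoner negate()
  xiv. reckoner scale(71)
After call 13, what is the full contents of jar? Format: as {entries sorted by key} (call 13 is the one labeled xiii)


[in] exchanger express v: -69 u_from: lb u_to: oz
  -1104
[in] exchanger express v: -545 u_from: kB u_to: MB
  -109/200
[in] exchanger express v: 3478 u_from: g u_to: lb
  347800000/45359237
[in] jar evict k: tovimor
  jule_el
[in] reckoner seed x: 96
  96
[in] reckoner upend
  1/96
[in] reckoner dock x: 5
  -479/96
[in] reckoner divby x: 12/11
  -5269/1152
[in] jar stash k: brot v: @prev
  nil
[in] jar stash k: brund v: 2278-09-02
  nil
[in] exchanger express v: 64 u_from: kB u_to: s
  ToolError: incompatible units
[in] jar labels
  [brot, brund]
[in] reckoner negate
  5269/1152
[in] reckoner scale x: 71
  374099/1152

Answer: {brot=-5269/1152, brund=2278-09-02}


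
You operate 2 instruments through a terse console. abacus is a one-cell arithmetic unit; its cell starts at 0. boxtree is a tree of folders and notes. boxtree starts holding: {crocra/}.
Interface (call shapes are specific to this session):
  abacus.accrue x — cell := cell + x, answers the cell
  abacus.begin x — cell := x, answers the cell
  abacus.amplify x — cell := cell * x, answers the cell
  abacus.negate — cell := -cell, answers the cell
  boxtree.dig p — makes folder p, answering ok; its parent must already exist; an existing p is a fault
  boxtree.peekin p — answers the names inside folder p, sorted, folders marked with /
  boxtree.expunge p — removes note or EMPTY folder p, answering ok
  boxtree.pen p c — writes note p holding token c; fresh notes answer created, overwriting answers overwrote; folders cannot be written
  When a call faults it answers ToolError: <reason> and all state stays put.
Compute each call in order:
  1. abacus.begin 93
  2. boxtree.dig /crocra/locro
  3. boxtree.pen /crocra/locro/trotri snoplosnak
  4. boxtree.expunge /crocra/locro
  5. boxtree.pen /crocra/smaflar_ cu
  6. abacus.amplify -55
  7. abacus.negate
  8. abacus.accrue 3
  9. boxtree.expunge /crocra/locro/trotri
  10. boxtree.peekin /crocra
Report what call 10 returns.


Answer: [locro/, smaflar_]

Derivation:
>> begin(x: 93)
<< 93
>> dig(p: /crocra/locro)
<< ok
>> pen(p: /crocra/locro/trotri, c: snoplosnak)
<< created
>> expunge(p: /crocra/locro)
<< ToolError: not empty
>> pen(p: /crocra/smaflar_, c: cu)
<< created
>> amplify(x: -55)
<< -5115
>> negate()
<< 5115
>> accrue(x: 3)
<< 5118
>> expunge(p: /crocra/locro/trotri)
<< ok
>> peekin(p: /crocra)
<< [locro/, smaflar_]


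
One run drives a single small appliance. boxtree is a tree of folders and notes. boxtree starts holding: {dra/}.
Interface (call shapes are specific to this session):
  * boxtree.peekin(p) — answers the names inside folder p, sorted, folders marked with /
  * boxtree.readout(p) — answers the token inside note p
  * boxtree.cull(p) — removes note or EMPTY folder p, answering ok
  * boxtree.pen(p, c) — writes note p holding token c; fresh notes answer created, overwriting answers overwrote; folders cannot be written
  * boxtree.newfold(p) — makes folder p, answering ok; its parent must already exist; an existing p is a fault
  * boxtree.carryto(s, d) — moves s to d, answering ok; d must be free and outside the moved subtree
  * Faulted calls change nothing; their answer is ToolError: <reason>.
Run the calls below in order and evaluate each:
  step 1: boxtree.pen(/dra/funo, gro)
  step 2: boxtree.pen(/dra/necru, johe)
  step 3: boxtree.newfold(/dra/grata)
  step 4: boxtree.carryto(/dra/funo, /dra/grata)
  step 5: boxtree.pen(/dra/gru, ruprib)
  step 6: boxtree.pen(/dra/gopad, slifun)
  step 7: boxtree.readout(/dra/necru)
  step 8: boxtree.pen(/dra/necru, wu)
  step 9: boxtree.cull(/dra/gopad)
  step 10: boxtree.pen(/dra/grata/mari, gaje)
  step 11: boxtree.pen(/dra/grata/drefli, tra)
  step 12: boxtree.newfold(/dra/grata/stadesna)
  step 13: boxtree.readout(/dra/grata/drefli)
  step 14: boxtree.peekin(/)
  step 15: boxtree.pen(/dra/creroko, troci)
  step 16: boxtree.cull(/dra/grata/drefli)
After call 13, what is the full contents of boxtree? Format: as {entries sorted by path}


Answer: {dra/, dra/funo=gro, dra/grata/, dra/grata/drefli=tra, dra/grata/mari=gaje, dra/grata/stadesna/, dra/gru=ruprib, dra/necru=wu}

Derivation:
>>> boxtree.pen /dra/funo gro
[out] created
>>> boxtree.pen /dra/necru johe
[out] created
>>> boxtree.newfold /dra/grata
[out] ok
>>> boxtree.carryto /dra/funo /dra/grata
[out] ToolError: exists
>>> boxtree.pen /dra/gru ruprib
[out] created
>>> boxtree.pen /dra/gopad slifun
[out] created
>>> boxtree.readout /dra/necru
[out] johe
>>> boxtree.pen /dra/necru wu
[out] overwrote
>>> boxtree.cull /dra/gopad
[out] ok
>>> boxtree.pen /dra/grata/mari gaje
[out] created
>>> boxtree.pen /dra/grata/drefli tra
[out] created
>>> boxtree.newfold /dra/grata/stadesna
[out] ok
>>> boxtree.readout /dra/grata/drefli
[out] tra
>>> boxtree.peekin /
[out] [dra/]
>>> boxtree.pen /dra/creroko troci
[out] created
>>> boxtree.cull /dra/grata/drefli
[out] ok


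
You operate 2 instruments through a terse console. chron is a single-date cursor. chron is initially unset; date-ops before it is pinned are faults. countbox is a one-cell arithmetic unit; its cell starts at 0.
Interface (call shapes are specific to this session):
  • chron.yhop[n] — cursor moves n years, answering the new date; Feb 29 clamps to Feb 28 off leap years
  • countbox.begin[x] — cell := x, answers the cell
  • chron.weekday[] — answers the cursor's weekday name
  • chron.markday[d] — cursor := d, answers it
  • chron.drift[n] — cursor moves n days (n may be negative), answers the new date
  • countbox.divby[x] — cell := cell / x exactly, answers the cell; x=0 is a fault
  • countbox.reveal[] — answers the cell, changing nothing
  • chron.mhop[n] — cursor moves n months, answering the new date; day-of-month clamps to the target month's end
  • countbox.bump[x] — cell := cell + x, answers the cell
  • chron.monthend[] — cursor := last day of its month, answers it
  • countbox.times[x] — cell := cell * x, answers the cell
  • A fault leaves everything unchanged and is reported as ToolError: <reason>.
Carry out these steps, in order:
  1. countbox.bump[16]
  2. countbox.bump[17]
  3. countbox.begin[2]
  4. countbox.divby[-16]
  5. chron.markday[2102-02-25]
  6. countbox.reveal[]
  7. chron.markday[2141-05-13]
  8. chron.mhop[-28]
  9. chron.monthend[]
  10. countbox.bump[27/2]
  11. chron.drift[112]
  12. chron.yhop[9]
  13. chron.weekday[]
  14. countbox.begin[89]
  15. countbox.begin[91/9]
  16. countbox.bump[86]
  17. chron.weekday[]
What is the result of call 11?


Answer: 2139-05-23

Derivation:
! bump(x: 16) == 16
! bump(x: 17) == 33
! begin(x: 2) == 2
! divby(x: -16) == -1/8
! markday(d: 2102-02-25) == 2102-02-25
! reveal() == -1/8
! markday(d: 2141-05-13) == 2141-05-13
! mhop(n: -28) == 2139-01-13
! monthend() == 2139-01-31
! bump(x: 27/2) == 107/8
! drift(n: 112) == 2139-05-23
! yhop(n: 9) == 2148-05-23
! weekday() == Thursday
! begin(x: 89) == 89
! begin(x: 91/9) == 91/9
! bump(x: 86) == 865/9
! weekday() == Thursday


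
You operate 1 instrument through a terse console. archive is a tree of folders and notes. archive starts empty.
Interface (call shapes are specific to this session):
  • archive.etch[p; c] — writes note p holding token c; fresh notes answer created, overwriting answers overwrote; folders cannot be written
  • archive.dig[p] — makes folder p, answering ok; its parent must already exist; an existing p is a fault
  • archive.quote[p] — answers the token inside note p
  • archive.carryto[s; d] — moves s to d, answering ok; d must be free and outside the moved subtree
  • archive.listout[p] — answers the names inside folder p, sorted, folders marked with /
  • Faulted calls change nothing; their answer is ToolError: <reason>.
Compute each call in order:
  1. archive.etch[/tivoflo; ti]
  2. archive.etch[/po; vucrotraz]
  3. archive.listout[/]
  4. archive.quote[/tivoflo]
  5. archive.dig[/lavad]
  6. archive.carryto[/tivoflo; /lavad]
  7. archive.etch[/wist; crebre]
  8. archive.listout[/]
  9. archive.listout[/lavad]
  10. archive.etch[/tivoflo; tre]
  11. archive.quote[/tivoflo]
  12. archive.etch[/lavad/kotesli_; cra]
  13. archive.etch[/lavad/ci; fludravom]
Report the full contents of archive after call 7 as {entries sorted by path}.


Answer: {lavad/, po=vucrotraz, tivoflo=ti, wist=crebre}

Derivation:
$ archive.etch p→/tivoflo c→ti
[out] created
$ archive.etch p→/po c→vucrotraz
[out] created
$ archive.listout p→/
[out] [po, tivoflo]
$ archive.quote p→/tivoflo
[out] ti
$ archive.dig p→/lavad
[out] ok
$ archive.carryto s→/tivoflo d→/lavad
[out] ToolError: exists
$ archive.etch p→/wist c→crebre
[out] created
$ archive.listout p→/
[out] [lavad/, po, tivoflo, wist]
$ archive.listout p→/lavad
[out] []
$ archive.etch p→/tivoflo c→tre
[out] overwrote
$ archive.quote p→/tivoflo
[out] tre
$ archive.etch p→/lavad/kotesli_ c→cra
[out] created
$ archive.etch p→/lavad/ci c→fludravom
[out] created


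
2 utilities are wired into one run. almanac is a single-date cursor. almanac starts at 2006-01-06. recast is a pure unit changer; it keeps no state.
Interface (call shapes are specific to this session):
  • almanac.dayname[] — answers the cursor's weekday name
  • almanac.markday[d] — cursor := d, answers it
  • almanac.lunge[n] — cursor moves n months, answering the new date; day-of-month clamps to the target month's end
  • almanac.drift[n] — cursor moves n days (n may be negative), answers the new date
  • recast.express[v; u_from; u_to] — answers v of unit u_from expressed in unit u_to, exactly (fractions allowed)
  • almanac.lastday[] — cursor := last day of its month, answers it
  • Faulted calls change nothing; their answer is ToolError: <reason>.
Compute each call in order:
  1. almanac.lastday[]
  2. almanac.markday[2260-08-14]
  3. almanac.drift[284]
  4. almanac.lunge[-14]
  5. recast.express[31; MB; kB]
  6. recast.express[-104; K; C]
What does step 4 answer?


Answer: 2260-03-25

Derivation:
% 1. lastday() => 2006-01-31
% 2. markday(d='2260-08-14') => 2260-08-14
% 3. drift(n='284') => 2261-05-25
% 4. lunge(n='-14') => 2260-03-25
% 5. express(v='31', u_from='MB', u_to='kB') => 31000
% 6. express(v='-104', u_from='K', u_to='C') => -7543/20


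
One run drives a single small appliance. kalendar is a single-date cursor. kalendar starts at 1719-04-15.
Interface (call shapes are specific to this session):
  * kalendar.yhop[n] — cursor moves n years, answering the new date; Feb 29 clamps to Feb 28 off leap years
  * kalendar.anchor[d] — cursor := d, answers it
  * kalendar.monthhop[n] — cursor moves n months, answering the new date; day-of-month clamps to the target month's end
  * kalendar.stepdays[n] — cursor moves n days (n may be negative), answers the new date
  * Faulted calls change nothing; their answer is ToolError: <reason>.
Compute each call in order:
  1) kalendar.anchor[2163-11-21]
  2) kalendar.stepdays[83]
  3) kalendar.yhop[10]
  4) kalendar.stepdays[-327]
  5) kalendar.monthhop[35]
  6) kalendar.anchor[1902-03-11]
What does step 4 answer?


Answer: 2173-03-22

Derivation:
-- kalendar.anchor(2163-11-21) : 2163-11-21
-- kalendar.stepdays(83) : 2164-02-12
-- kalendar.yhop(10) : 2174-02-12
-- kalendar.stepdays(-327) : 2173-03-22
-- kalendar.monthhop(35) : 2176-02-22
-- kalendar.anchor(1902-03-11) : 1902-03-11


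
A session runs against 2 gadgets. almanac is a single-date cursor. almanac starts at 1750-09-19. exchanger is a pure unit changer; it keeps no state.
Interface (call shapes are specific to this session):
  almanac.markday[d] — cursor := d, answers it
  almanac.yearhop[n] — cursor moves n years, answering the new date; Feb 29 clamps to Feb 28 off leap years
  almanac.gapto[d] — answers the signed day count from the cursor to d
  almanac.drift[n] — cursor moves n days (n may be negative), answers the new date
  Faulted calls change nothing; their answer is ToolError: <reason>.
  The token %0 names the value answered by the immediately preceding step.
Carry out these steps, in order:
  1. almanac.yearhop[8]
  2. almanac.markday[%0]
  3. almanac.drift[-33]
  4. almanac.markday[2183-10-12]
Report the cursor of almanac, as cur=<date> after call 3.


Answer: cur=1758-08-17

Derivation:
Act: almanac.yearhop[n=8]
Obs: 1758-09-19
Act: almanac.markday[d=%0]
Obs: 1758-09-19
Act: almanac.drift[n=-33]
Obs: 1758-08-17
Act: almanac.markday[d=2183-10-12]
Obs: 2183-10-12


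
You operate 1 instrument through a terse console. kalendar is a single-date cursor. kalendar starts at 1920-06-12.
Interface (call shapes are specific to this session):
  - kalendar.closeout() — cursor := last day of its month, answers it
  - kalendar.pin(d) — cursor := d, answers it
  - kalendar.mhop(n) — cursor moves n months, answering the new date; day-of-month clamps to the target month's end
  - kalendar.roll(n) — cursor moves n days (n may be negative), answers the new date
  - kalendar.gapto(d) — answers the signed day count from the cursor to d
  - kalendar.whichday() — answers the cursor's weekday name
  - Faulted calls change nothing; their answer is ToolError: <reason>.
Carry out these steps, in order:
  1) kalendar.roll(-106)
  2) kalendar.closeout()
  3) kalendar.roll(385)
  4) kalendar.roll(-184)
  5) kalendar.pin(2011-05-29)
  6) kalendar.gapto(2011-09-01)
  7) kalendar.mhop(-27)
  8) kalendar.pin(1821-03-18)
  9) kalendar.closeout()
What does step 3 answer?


Do: kalendar.roll[n→-106]
See: 1920-02-27
Do: kalendar.closeout[]
See: 1920-02-29
Do: kalendar.roll[n→385]
See: 1921-03-20
Do: kalendar.roll[n→-184]
See: 1920-09-17
Do: kalendar.pin[d→2011-05-29]
See: 2011-05-29
Do: kalendar.gapto[d→2011-09-01]
See: 95
Do: kalendar.mhop[n→-27]
See: 2009-02-28
Do: kalendar.pin[d→1821-03-18]
See: 1821-03-18
Do: kalendar.closeout[]
See: 1821-03-31

Answer: 1921-03-20


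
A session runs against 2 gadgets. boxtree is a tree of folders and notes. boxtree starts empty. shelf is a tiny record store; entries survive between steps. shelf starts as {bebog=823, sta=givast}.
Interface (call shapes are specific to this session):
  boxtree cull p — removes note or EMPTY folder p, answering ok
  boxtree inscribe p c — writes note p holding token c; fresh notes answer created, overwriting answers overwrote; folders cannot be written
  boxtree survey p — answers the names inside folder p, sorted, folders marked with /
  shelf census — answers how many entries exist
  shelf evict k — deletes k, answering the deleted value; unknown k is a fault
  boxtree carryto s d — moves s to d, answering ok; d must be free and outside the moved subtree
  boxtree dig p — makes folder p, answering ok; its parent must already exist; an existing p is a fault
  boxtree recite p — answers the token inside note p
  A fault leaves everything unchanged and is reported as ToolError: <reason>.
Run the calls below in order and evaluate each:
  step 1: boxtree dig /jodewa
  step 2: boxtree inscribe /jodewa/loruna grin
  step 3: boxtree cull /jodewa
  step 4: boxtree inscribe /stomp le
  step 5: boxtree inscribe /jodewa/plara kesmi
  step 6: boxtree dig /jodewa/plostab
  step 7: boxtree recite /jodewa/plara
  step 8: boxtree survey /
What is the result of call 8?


[in] boxtree dig p='/jodewa'
  ok
[in] boxtree inscribe p='/jodewa/loruna' c='grin'
  created
[in] boxtree cull p='/jodewa'
  ToolError: not empty
[in] boxtree inscribe p='/stomp' c='le'
  created
[in] boxtree inscribe p='/jodewa/plara' c='kesmi'
  created
[in] boxtree dig p='/jodewa/plostab'
  ok
[in] boxtree recite p='/jodewa/plara'
  kesmi
[in] boxtree survey p='/'
  [jodewa/, stomp]

Answer: [jodewa/, stomp]


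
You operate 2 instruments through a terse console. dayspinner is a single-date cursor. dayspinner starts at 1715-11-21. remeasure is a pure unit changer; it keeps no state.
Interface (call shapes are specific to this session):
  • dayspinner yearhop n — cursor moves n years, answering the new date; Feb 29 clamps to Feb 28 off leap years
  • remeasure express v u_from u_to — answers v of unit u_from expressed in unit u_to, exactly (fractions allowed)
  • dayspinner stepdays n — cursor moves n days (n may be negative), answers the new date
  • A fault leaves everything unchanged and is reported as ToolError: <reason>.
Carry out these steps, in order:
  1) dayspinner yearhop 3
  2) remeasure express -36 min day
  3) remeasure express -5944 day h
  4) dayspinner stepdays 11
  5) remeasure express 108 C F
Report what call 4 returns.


Answer: 1718-12-02

Derivation:
# 1. dayspinner yearhop(3) ~> 1718-11-21
# 2. remeasure express(-36, min, day) ~> -1/40
# 3. remeasure express(-5944, day, h) ~> -142656
# 4. dayspinner stepdays(11) ~> 1718-12-02
# 5. remeasure express(108, C, F) ~> 1132/5


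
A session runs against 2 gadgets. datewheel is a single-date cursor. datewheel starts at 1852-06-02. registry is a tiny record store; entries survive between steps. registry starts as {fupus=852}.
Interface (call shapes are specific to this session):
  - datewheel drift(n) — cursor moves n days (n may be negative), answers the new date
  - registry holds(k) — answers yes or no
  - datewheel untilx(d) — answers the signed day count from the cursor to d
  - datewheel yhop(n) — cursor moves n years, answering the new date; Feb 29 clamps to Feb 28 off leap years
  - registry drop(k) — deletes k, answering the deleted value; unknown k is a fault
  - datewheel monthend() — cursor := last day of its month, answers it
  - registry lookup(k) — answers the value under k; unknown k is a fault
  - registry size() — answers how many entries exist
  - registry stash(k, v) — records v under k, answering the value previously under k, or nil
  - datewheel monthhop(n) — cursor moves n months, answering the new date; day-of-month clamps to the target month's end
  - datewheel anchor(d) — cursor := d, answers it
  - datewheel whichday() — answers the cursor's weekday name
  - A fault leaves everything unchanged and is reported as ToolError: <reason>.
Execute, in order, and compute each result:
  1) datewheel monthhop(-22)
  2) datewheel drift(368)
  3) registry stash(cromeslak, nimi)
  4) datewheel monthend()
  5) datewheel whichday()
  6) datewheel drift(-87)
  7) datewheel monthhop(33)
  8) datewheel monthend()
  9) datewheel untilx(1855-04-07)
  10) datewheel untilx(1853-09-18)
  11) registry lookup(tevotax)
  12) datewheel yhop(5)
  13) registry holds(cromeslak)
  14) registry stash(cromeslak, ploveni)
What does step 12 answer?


Answer: 1859-03-31

Derivation:
! 1. datewheel monthhop(n→-22) : 1850-08-02
! 2. datewheel drift(n→368) : 1851-08-05
! 3. registry stash(k→cromeslak, v→nimi) : nil
! 4. datewheel monthend() : 1851-08-31
! 5. datewheel whichday() : Sunday
! 6. datewheel drift(n→-87) : 1851-06-05
! 7. datewheel monthhop(n→33) : 1854-03-05
! 8. datewheel monthend() : 1854-03-31
! 9. datewheel untilx(d→1855-04-07) : 372
! 10. datewheel untilx(d→1853-09-18) : -194
! 11. registry lookup(k→tevotax) : ToolError: no such key tevotax
! 12. datewheel yhop(n→5) : 1859-03-31
! 13. registry holds(k→cromeslak) : yes
! 14. registry stash(k→cromeslak, v→ploveni) : nimi
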